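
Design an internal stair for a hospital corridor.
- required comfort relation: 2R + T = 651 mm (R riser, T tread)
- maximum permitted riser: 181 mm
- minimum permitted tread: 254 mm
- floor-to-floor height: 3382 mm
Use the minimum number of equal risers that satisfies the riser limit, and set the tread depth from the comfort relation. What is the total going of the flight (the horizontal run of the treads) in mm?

⌈3382/181⌉ = 19 risers.
Riser R = 3382 / 19 = 178 mm, within the 181 mm limit.
Tread T = 651 − 2 × 178 = 295 mm (≥ 254 mm).
Going = (19 − 1) × 295 = 5310 mm.

5310 mm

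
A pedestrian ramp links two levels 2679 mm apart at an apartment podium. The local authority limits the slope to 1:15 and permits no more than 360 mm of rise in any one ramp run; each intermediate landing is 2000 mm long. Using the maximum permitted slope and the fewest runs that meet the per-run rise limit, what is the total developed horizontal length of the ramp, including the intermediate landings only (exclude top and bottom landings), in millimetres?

⌈2679/360⌉ = 8 ramp runs. That means 7 intermediate landings.
Ramp run (horizontal) at 1:15: 2679 × 15 = 40185 mm.
Intermediate landings: 7 × 2000 = 14000 mm.
Developed length = 40185 + 14000 = 54185 mm.

54185 mm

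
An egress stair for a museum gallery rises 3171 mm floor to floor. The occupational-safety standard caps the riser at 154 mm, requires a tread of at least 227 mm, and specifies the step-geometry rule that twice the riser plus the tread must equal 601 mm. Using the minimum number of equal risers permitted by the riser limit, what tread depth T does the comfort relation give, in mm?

3171 / 154 = 20.591 → round up to 21 risers.
Riser R = 3171 / 21 = 151 mm, within the 154 mm limit.
Tread T = 601 − 2 × 151 = 299 mm (≥ 227 mm).

299 mm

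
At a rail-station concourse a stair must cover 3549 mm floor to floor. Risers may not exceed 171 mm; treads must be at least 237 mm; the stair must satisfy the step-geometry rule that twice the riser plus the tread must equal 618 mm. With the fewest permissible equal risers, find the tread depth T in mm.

280 mm

3549 / 171 = 20.754 → round up to 21 risers.
Riser R = 3549 / 21 = 169 mm, within the 171 mm limit.
T = 618 − 2·169 = 280 mm, which satisfies the 237 mm minimum.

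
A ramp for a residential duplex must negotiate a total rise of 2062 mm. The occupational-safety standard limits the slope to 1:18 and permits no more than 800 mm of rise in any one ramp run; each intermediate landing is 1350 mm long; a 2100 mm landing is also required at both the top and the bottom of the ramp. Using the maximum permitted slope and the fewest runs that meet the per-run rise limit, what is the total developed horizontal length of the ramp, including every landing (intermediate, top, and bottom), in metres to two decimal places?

44.02 m

At most 800 each: 2062/800 = 2.58, giving 3 ramp runs. That means 2 intermediate landings.
Horizontal run for 2062 mm of rise at 1:18 is 2062 × 18 = 37116 mm.
Intermediate landings: 2 × 1350 = 2700 mm.
Top and bottom landings: 2 × 2100 = 4200 mm.
Total = 37116 + 2700 + 4200 = 44016 mm.
= 44.02 m.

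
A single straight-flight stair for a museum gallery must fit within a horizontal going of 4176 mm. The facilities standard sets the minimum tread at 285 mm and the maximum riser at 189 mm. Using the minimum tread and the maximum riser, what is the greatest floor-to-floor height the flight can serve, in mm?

2835 mm

Treads that fit: ⌊4176 / 285⌋ = 14.
Risers = treads + 1 = 15.
Maximum height = 15 × 189 = 2835 mm.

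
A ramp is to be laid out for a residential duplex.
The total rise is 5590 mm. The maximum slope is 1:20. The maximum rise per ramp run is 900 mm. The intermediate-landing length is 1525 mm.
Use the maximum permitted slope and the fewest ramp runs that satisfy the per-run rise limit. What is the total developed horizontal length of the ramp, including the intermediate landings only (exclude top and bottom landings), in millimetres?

⌈5590/900⌉ = 7 ramp runs. That means 6 intermediate landings.
Horizontal run for 5590 mm of rise at 1:20 is 5590 × 20 = 111800 mm.
Intermediate landings: 6 × 1525 = 9150 mm.
Developed length = 111800 + 9150 = 120950 mm.

120950 mm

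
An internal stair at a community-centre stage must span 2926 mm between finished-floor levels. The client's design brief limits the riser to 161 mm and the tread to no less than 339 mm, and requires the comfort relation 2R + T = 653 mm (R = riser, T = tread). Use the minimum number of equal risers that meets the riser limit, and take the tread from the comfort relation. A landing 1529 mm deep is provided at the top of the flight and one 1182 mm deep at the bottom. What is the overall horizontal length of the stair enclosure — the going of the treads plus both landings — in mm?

8921 mm

2926 / 161 = 18.17, so 19 risers are needed.
Riser R = 2926 / 19 = 154 mm, within the 161 mm limit.
From 2R + T = 653: T = 653 − 308 = 345 mm.
Treads = 19 − 1 = 18; going = 18 × 345 = 6210 mm.
Add landings: 6210 + 1529 + 1182 = 8921 mm.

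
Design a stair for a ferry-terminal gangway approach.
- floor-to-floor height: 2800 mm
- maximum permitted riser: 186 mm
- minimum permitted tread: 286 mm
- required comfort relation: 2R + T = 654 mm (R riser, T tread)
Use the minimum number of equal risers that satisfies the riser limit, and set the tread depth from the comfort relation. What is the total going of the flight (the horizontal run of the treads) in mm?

4560 mm

⌈2800/186⌉ = 16 risers.
Riser R = 2800 / 16 = 175 mm, within the 186 mm limit.
T = 654 − 2·175 = 304 mm, which satisfies the 286 mm minimum.
Going = (16 − 1) × 304 = 4560 mm.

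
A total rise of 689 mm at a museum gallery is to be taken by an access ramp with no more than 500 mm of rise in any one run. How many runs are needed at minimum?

689 / 500 = 1.38, so 2 ramp runs are needed.

2 runs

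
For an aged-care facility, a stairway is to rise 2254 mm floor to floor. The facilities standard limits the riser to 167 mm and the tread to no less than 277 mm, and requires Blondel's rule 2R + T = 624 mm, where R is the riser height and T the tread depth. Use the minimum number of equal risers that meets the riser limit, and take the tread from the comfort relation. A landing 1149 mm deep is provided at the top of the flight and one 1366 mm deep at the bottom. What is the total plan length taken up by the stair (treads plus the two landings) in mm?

6441 mm

At most 167 each: 2254/167 = 13.50, giving 14 risers.
Riser R = 2254 / 14 = 161 mm, within the 167 mm limit.
From 2R + T = 624: T = 624 − 322 = 302 mm.
14 risers give 13 treads; going = 13 × 302 = 3926 mm.
Add landings: 3926 + 1149 + 1366 = 6441 mm.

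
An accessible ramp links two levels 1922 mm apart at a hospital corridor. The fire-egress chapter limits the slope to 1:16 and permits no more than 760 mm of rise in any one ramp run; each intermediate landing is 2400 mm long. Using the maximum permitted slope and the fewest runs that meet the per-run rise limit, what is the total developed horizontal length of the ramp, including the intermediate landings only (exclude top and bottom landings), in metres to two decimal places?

35.55 m

⌈1922/760⌉ = 3 ramp runs. That means 2 intermediate landings.
Ramp run (horizontal) at 1:16: 1922 × 16 = 30752 mm.
Intermediate landings: 2 × 2400 = 4800 mm.
Total developed length = 30752 + 4800 = 35552 mm.
= 35.55 m.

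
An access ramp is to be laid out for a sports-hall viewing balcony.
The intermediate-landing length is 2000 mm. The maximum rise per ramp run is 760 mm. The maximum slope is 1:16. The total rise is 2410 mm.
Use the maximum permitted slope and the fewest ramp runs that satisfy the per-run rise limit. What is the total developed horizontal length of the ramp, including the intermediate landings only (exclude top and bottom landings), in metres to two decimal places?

2410 / 760 = 3.17, so 4 ramp runs are needed. That means 3 intermediate landings.
Horizontal run for 2410 mm of rise at 1:16 is 2410 × 16 = 38560 mm.
3 intermediate landings contribute 3 × 2000 = 6000 mm.
Developed length = 38560 + 6000 = 44560 mm.
= 44.56 m.

44.56 m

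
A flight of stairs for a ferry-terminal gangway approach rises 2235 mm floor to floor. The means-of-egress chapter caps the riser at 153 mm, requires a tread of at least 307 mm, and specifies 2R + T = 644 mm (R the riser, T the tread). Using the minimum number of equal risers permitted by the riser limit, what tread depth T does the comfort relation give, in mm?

2235 / 153 = 14.608 → round up to 15 risers.
Each riser is 2235/15 = 149 mm (≤ 153 mm).
Tread T = 644 − 2 × 149 = 346 mm (≥ 307 mm).

346 mm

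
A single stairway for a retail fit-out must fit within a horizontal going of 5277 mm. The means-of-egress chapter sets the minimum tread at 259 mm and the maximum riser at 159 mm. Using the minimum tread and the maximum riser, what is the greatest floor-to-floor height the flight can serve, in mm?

5277 / 259 = 20.37, so 20 treads fit.
Risers = treads + 1 = 21.
Maximum height = 21 × 159 = 3339 mm.

3339 mm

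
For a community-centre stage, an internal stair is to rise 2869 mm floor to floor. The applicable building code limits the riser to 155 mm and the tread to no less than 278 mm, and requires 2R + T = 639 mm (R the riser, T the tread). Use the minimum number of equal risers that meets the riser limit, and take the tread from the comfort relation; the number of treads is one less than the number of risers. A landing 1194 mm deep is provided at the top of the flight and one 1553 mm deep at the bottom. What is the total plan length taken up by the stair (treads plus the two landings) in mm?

8813 mm

2869 / 155 = 18.510 → round up to 19 risers.
Each riser is 2869/19 = 151 mm (≤ 155 mm).
Tread T = 639 − 2 × 151 = 337 mm (≥ 278 mm).
Treads = 19 − 1 = 18; going = 18 × 337 = 6066 mm.
Enclosure = 6066 + 1194 + 1553 = 8813 mm.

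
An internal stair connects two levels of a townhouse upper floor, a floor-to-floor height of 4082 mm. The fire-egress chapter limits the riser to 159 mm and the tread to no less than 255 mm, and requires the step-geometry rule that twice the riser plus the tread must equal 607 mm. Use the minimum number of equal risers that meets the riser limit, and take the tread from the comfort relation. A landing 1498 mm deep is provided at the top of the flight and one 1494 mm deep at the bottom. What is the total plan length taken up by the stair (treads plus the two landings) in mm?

⌈4082/159⌉ = 26 risers.
Riser R = 4082 / 26 = 157 mm, within the 159 mm limit.
From 2R + T = 607: T = 607 − 314 = 293 mm.
Treads = 26 − 1 = 25; going = 25 × 293 = 7325 mm.
Enclosure = 7325 + 1498 + 1494 = 10317 mm.

10317 mm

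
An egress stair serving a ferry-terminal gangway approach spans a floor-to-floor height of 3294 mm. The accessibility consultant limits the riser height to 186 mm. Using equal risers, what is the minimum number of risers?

⌈3294/186⌉ = 18 risers.

18 risers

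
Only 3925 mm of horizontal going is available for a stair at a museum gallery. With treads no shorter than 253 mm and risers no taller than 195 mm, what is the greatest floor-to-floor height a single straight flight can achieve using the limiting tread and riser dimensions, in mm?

3120 mm

Treads that fit: ⌊3925 / 253⌋ = 15.
Risers = treads + 1 = 16.
Maximum height = 16 × 195 = 3120 mm.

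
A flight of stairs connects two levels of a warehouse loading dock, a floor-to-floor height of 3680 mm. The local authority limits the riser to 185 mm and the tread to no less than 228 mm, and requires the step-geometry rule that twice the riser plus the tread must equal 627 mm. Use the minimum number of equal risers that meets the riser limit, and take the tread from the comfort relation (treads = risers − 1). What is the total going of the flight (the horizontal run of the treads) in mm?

⌈3680/185⌉ = 20 risers.
R = 3680 ÷ 20 = 184 mm.
Tread T = 627 − 2 × 184 = 259 mm (≥ 228 mm).
Treads = 20 − 1 = 19; going = 19 × 259 = 4921 mm.

4921 mm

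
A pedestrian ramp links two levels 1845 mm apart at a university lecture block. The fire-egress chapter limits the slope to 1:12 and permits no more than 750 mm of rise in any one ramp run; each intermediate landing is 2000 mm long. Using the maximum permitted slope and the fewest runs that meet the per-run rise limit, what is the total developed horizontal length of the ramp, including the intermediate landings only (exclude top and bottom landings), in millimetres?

26140 mm

1845 / 750 = 2.460 → round up to 3 ramp runs. That means 2 intermediate landings.
Horizontal run for 1845 mm of rise at 1:12 is 1845 × 12 = 22140 mm.
2 intermediate landings contribute 2 × 2000 = 4000 mm.
Total developed length = 22140 + 4000 = 26140 mm.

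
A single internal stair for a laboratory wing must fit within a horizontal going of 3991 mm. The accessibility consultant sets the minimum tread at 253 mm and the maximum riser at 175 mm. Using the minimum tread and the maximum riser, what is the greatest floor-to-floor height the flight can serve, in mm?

2800 mm

3991 / 253 = 15.77, so 15 treads fit.
Risers = treads + 1 = 16.
Maximum height = 16 × 175 = 2800 mm.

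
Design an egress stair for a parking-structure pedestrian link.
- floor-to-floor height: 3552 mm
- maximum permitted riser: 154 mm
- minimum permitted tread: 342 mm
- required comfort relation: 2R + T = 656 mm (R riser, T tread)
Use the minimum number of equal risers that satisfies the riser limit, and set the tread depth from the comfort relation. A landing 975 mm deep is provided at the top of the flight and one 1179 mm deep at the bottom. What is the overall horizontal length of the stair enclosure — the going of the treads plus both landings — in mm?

3552 / 154 = 23.065 → round up to 24 risers.
Each riser is 3552/24 = 148 mm (≤ 154 mm).
From 2R + T = 656: T = 656 − 296 = 360 mm.
Going = (24 − 1) × 360 = 8280 mm.
Enclosure = 8280 + 975 + 1179 = 10434 mm.

10434 mm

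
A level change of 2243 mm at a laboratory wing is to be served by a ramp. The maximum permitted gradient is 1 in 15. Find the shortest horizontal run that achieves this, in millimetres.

33645 mm

Run = rise × 15 = 2243 × 15 = 33645 mm.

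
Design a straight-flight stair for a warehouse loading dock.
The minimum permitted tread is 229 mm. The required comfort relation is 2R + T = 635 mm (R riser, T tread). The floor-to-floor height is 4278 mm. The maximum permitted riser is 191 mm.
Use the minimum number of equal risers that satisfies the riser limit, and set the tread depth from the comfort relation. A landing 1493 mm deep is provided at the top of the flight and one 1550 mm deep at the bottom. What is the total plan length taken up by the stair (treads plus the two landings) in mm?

4278 / 191 = 22.40, so 23 risers are needed.
R = 4278 ÷ 23 = 186 mm.
From 2R + T = 635: T = 635 − 372 = 263 mm.
Treads = 23 − 1 = 22; going = 22 × 263 = 5786 mm.
Enclosure = 5786 + 1493 + 1550 = 8829 mm.

8829 mm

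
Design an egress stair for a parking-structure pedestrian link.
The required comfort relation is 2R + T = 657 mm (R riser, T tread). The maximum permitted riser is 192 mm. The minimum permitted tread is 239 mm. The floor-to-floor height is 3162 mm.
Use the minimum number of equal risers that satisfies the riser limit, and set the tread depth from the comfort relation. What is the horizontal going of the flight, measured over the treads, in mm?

4560 mm

⌈3162/192⌉ = 17 risers.
Riser R = 3162 / 17 = 186 mm, within the 192 mm limit.
Tread T = 657 − 2 × 186 = 285 mm (≥ 239 mm).
17 risers give 16 treads; going = 16 × 285 = 4560 mm.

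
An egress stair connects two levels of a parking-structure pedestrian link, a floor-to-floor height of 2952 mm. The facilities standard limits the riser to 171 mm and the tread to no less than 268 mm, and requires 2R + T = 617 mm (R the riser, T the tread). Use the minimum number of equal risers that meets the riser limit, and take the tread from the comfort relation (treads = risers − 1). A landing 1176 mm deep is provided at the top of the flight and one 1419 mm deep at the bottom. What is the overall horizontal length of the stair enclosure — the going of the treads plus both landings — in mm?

2952 / 171 = 17.26, so 18 risers are needed.
Each riser is 2952/18 = 164 mm (≤ 171 mm).
Tread T = 617 − 2 × 164 = 289 mm (≥ 268 mm).
Going = (18 − 1) × 289 = 4913 mm.
Enclosure = 4913 + 1176 + 1419 = 7508 mm.

7508 mm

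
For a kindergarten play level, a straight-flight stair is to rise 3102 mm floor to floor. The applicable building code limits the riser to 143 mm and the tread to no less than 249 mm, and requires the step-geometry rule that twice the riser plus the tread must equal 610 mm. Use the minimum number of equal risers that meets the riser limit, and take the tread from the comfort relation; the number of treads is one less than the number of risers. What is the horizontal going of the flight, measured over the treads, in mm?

3102 / 143 = 21.69, so 22 risers are needed.
R = 3102 ÷ 22 = 141 mm.
T = 610 − 2·141 = 328 mm, which satisfies the 249 mm minimum.
Treads = 22 − 1 = 21; going = 21 × 328 = 6888 mm.

6888 mm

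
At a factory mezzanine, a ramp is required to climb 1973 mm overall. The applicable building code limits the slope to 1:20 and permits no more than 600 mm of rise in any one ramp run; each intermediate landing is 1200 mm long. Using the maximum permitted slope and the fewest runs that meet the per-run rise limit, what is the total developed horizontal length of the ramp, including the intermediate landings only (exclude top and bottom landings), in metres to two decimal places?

1973 / 600 = 3.288 → round up to 4 ramp runs. That means 3 intermediate landings.
Ramp run (horizontal) at 1:20: 1973 × 20 = 39460 mm.
3 intermediate landings contribute 3 × 1200 = 3600 mm.
Developed length = 39460 + 3600 = 43060 mm.
= 43.06 m.

43.06 m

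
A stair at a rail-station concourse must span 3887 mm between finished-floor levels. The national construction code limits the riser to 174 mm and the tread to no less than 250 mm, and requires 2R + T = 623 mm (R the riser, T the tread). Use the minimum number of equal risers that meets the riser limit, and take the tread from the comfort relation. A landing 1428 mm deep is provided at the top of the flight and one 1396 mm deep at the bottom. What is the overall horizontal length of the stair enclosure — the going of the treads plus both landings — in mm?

At most 174 each: 3887/174 = 22.34, giving 23 risers.
R = 3887 ÷ 23 = 169 mm.
Tread T = 623 − 2 × 169 = 285 mm (≥ 250 mm).
Treads = 23 − 1 = 22; going = 22 × 285 = 6270 mm.
Add landings: 6270 + 1428 + 1396 = 9094 mm.

9094 mm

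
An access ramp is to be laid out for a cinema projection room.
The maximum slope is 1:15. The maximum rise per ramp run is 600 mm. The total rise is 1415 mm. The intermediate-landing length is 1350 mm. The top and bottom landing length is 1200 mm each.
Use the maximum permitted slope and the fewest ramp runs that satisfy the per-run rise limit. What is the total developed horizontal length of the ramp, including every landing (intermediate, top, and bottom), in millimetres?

26325 mm

⌈1415/600⌉ = 3 ramp runs. That means 2 intermediate landings.
Ramp run (horizontal) at 1:15: 1415 × 15 = 21225 mm.
2 intermediate landings contribute 2 × 1350 = 2700 mm.
Top and bottom landings: 2 × 1200 = 2400 mm.
Total = 21225 + 2700 + 2400 = 26325 mm.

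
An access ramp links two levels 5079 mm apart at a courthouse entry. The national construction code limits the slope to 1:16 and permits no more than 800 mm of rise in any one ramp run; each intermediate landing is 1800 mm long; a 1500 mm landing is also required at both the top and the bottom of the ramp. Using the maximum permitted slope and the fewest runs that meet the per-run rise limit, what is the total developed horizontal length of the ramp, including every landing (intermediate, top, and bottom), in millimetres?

5079 / 800 = 6.349 → round up to 7 ramp runs. That means 6 intermediate landings.
Horizontal run for 5079 mm of rise at 1:16 is 5079 × 16 = 81264 mm.
Intermediate landings: 6 × 1800 = 10800 mm.
Top and bottom landings: 2 × 1500 = 3000 mm.
Total = 81264 + 10800 + 3000 = 95064 mm.

95064 mm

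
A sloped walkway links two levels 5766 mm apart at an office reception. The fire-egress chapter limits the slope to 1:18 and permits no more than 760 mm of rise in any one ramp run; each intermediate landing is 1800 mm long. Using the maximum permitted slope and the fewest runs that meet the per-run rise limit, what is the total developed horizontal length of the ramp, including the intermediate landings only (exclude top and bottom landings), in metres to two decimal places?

116.39 m

5766 / 760 = 7.587 → round up to 8 ramp runs. That means 7 intermediate landings.
Horizontal run for 5766 mm of rise at 1:18 is 5766 × 18 = 103788 mm.
7 intermediate landings contribute 7 × 1800 = 12600 mm.
Total developed length = 103788 + 12600 = 116388 mm.
= 116.39 m.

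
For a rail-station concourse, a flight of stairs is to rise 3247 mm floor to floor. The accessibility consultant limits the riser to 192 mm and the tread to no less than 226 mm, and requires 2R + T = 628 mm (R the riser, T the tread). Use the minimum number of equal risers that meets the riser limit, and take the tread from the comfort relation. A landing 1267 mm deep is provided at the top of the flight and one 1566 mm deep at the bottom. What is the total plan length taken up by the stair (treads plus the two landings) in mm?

⌈3247/192⌉ = 17 risers.
R = 3247 ÷ 17 = 191 mm.
Tread T = 628 − 2 × 191 = 246 mm (≥ 226 mm).
17 risers give 16 treads; going = 16 × 246 = 3936 mm.
Add landings: 3936 + 1267 + 1566 = 6769 mm.

6769 mm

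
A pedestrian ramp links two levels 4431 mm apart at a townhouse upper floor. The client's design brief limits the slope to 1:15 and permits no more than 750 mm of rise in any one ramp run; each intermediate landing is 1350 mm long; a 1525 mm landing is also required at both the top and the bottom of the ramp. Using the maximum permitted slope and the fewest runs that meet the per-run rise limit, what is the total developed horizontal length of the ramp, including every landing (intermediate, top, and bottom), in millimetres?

4431 / 750 = 5.91, so 6 ramp runs are needed. That means 5 intermediate landings.
Horizontal run for 4431 mm of rise at 1:15 is 4431 × 15 = 66465 mm.
5 intermediate landings contribute 5 × 1350 = 6750 mm.
Top and bottom landings: 2 × 1525 = 3050 mm.
Total = 66465 + 6750 + 3050 = 76265 mm.

76265 mm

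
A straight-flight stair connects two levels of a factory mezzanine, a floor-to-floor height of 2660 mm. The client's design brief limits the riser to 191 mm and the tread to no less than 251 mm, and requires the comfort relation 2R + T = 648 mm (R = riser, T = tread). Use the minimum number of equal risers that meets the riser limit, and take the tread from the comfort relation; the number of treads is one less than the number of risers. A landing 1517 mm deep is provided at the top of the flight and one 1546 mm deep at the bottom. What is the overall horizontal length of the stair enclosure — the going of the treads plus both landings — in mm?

6547 mm

⌈2660/191⌉ = 14 risers.
Each riser is 2660/14 = 190 mm (≤ 191 mm).
T = 648 − 2·190 = 268 mm, which satisfies the 251 mm minimum.
14 risers give 13 treads; going = 13 × 268 = 3484 mm.
Enclosure = 3484 + 1517 + 1546 = 6547 mm.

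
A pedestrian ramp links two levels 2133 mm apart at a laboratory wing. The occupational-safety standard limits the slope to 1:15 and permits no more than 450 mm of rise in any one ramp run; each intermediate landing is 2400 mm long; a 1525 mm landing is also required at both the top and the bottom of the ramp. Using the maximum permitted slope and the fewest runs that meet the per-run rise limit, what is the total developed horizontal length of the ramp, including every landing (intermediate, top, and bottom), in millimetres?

44645 mm

At most 450 each: 2133/450 = 4.74, giving 5 ramp runs. That means 4 intermediate landings.
Horizontal run for 2133 mm of rise at 1:15 is 2133 × 15 = 31995 mm.
4 intermediate landings contribute 4 × 2400 = 9600 mm.
Top and bottom landings: 2 × 1525 = 3050 mm.
Total = 31995 + 9600 + 3050 = 44645 mm.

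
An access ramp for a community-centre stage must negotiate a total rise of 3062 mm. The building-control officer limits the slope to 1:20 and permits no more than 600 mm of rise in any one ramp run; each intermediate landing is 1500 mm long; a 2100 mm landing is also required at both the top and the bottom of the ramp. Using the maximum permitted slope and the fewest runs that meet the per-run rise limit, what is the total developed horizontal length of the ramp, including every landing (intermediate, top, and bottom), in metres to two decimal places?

3062 / 600 = 5.10, so 6 ramp runs are needed. That means 5 intermediate landings.
Ramp run (horizontal) at 1:20: 3062 × 20 = 61240 mm.
Intermediate landings: 5 × 1500 = 7500 mm.
Top and bottom landings: 2 × 2100 = 4200 mm.
Total = 61240 + 7500 + 4200 = 72940 mm.
= 72.94 m.

72.94 m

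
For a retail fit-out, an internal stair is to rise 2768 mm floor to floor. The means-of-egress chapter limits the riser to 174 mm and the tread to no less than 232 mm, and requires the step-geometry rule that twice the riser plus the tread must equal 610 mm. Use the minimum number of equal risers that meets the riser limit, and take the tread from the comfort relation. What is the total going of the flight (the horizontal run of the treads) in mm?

3960 mm

2768 / 174 = 15.908 → round up to 16 risers.
Riser R = 2768 / 16 = 173 mm, within the 174 mm limit.
From 2R + T = 610: T = 610 − 346 = 264 mm.
Going = (16 − 1) × 264 = 3960 mm.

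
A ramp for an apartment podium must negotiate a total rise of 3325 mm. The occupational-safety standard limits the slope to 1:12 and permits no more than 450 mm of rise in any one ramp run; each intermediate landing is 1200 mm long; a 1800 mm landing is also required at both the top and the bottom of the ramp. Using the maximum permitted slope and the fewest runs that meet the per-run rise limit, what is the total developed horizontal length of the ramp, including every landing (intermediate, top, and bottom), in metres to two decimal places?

51.90 m

3325 / 450 = 7.39, so 8 ramp runs are needed. That means 7 intermediate landings.
Horizontal run for 3325 mm of rise at 1:12 is 3325 × 12 = 39900 mm.
7 intermediate landings contribute 7 × 1200 = 8400 mm.
Top and bottom landings: 2 × 1800 = 3600 mm.
Total = 39900 + 8400 + 3600 = 51900 mm.
= 51.90 m.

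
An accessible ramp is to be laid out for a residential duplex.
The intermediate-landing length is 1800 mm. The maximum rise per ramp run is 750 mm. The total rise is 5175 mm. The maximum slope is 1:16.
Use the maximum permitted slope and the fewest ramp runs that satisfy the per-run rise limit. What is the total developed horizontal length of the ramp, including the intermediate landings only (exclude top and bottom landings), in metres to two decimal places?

93.60 m

5175 / 750 = 6.900 → round up to 7 ramp runs. That means 6 intermediate landings.
Ramp run (horizontal) at 1:16: 5175 × 16 = 82800 mm.
6 intermediate landings contribute 6 × 1800 = 10800 mm.
Developed length = 82800 + 10800 = 93600 mm.
= 93.60 m.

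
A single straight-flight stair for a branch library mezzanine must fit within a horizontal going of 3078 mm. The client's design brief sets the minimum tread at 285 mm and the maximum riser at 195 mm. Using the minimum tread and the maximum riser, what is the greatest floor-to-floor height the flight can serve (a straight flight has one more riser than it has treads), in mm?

2145 mm

3078 / 285 = 10.80, so 10 treads fit.
Risers = treads + 1 = 11.
Maximum height = 11 × 195 = 2145 mm.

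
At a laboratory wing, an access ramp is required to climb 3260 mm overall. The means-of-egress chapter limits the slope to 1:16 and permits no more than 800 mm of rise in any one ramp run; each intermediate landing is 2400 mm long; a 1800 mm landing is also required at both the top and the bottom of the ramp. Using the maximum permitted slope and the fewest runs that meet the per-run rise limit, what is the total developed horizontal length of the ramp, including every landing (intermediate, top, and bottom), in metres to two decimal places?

3260 / 800 = 4.08, so 5 ramp runs are needed. That means 4 intermediate landings.
Horizontal run for 3260 mm of rise at 1:16 is 3260 × 16 = 52160 mm.
4 intermediate landings contribute 4 × 2400 = 9600 mm.
Top and bottom landings: 2 × 1800 = 3600 mm.
Total = 52160 + 9600 + 3600 = 65360 mm.
= 65.36 m.

65.36 m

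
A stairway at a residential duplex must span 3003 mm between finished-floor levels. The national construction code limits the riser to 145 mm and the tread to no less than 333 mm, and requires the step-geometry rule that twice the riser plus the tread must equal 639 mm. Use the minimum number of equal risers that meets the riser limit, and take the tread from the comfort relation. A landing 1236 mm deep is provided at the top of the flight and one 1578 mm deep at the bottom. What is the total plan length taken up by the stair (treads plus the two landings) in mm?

9874 mm

3003 / 145 = 20.710 → round up to 21 risers.
Riser R = 3003 / 21 = 143 mm, within the 145 mm limit.
T = 639 − 2·143 = 353 mm, which satisfies the 333 mm minimum.
Treads = 21 − 1 = 20; going = 20 × 353 = 7060 mm.
Enclosure = 7060 + 1236 + 1578 = 9874 mm.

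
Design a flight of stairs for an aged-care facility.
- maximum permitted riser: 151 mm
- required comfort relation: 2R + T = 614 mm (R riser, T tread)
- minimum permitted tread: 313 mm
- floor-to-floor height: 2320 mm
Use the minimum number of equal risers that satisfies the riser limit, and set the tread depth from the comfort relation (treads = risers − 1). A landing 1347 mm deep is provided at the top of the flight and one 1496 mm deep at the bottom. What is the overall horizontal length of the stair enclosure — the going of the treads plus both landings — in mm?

At most 151 each: 2320/151 = 15.36, giving 16 risers.
R = 2320 ÷ 16 = 145 mm.
From 2R + T = 614: T = 614 − 290 = 324 mm.
Going = (16 − 1) × 324 = 4860 mm.
Add landings: 4860 + 1347 + 1496 = 7703 mm.

7703 mm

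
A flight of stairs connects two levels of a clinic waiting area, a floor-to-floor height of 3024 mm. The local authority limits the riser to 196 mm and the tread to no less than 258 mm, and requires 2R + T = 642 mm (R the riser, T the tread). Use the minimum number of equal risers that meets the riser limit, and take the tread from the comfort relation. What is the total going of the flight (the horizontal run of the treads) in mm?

3960 mm

3024 / 196 = 15.429 → round up to 16 risers.
Each riser is 3024/16 = 189 mm (≤ 196 mm).
From 2R + T = 642: T = 642 − 378 = 264 mm.
Going = (16 − 1) × 264 = 3960 mm.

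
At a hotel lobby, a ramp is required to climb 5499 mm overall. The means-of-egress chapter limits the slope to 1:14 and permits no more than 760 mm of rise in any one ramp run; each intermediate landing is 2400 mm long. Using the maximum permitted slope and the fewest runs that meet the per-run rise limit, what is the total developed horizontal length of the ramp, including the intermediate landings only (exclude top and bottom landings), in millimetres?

93786 mm

⌈5499/760⌉ = 8 ramp runs. That means 7 intermediate landings.
Horizontal run for 5499 mm of rise at 1:14 is 5499 × 14 = 76986 mm.
7 intermediate landings contribute 7 × 2400 = 16800 mm.
Developed length = 76986 + 16800 = 93786 mm.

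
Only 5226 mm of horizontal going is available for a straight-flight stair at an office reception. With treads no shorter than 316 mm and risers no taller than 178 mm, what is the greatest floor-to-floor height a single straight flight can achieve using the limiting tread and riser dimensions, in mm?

3026 mm

Treads that fit: ⌊5226 / 316⌋ = 16.
Risers = treads + 1 = 17.
Maximum height = 17 × 178 = 3026 mm.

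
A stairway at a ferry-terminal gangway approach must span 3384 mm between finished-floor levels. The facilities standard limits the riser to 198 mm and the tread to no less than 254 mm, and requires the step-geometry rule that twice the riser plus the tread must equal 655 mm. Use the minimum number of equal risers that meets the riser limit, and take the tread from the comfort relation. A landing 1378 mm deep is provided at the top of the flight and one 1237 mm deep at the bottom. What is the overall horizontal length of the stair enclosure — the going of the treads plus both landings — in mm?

7358 mm

3384 / 198 = 17.09, so 18 risers are needed.
Each riser is 3384/18 = 188 mm (≤ 198 mm).
T = 655 − 2·188 = 279 mm, which satisfies the 254 mm minimum.
Treads = 18 − 1 = 17; going = 17 × 279 = 4743 mm.
Enclosure = 4743 + 1378 + 1237 = 7358 mm.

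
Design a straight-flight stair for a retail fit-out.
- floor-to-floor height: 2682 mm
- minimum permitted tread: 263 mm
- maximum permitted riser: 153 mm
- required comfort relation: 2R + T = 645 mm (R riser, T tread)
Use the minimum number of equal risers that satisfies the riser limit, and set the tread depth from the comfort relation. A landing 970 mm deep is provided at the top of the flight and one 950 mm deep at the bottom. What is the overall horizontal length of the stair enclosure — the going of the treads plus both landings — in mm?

⌈2682/153⌉ = 18 risers.
R = 2682 ÷ 18 = 149 mm.
T = 645 − 2·149 = 347 mm, which satisfies the 263 mm minimum.
Treads = 18 − 1 = 17; going = 17 × 347 = 5899 mm.
Enclosure = 5899 + 970 + 950 = 7819 mm.

7819 mm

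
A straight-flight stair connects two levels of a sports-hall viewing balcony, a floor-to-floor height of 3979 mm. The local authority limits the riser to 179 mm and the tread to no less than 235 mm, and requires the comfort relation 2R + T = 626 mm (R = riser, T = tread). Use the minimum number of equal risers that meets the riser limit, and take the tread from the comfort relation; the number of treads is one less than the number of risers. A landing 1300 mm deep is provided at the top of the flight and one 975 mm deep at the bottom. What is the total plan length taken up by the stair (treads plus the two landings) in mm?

8435 mm

3979 / 179 = 22.229 → round up to 23 risers.
Riser R = 3979 / 23 = 173 mm, within the 179 mm limit.
T = 626 − 2·173 = 280 mm, which satisfies the 235 mm minimum.
23 risers give 22 treads; going = 22 × 280 = 6160 mm.
Enclosure = 6160 + 1300 + 975 = 8435 mm.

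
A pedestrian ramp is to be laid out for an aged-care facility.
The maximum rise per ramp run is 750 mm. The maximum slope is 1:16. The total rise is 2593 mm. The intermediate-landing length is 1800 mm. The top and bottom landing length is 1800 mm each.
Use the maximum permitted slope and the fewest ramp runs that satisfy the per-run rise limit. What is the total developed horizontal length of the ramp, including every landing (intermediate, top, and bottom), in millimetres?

⌈2593/750⌉ = 4 ramp runs. That means 3 intermediate landings.
Ramp run (horizontal) at 1:16: 2593 × 16 = 41488 mm.
Intermediate landings: 3 × 1800 = 5400 mm.
Top and bottom landings: 2 × 1800 = 3600 mm.
Total = 41488 + 5400 + 3600 = 50488 mm.

50488 mm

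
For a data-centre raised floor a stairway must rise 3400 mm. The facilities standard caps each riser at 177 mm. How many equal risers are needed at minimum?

20 risers

At most 177 each: 3400/177 = 19.21, giving 20 risers.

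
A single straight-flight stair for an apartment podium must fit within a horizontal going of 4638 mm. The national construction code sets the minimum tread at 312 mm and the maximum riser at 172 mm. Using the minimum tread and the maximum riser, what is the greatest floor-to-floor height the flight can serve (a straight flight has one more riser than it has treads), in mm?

2580 mm

4638 / 312 = 14.87, so 14 treads fit.
Risers = treads + 1 = 15.
Maximum height = 15 × 172 = 2580 mm.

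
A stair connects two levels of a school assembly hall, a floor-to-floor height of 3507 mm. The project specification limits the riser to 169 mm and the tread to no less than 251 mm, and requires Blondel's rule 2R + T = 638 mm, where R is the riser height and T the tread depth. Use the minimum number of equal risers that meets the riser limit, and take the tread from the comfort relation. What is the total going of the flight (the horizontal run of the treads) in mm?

3507 / 169 = 20.751 → round up to 21 risers.
R = 3507 ÷ 21 = 167 mm.
From 2R + T = 638: T = 638 − 334 = 304 mm.
Treads = 21 − 1 = 20; going = 20 × 304 = 6080 mm.

6080 mm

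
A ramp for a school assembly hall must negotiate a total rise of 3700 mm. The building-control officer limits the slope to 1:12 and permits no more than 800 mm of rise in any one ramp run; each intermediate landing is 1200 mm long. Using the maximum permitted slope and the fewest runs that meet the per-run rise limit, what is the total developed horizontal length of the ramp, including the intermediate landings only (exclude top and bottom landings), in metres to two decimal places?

49.20 m

At most 800 each: 3700/800 = 4.62, giving 5 ramp runs. That means 4 intermediate landings.
Ramp run (horizontal) at 1:12: 3700 × 12 = 44400 mm.
Intermediate landings: 4 × 1200 = 4800 mm.
Developed length = 44400 + 4800 = 49200 mm.
= 49.20 m.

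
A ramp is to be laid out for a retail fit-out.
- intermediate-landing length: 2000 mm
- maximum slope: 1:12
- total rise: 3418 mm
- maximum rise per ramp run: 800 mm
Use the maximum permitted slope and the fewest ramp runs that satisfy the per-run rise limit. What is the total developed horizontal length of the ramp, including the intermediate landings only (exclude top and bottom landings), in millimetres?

3418 / 800 = 4.272 → round up to 5 ramp runs. That means 4 intermediate landings.
Ramp run (horizontal) at 1:12: 3418 × 12 = 41016 mm.
Intermediate landings: 4 × 2000 = 8000 mm.
Total developed length = 41016 + 8000 = 49016 mm.

49016 mm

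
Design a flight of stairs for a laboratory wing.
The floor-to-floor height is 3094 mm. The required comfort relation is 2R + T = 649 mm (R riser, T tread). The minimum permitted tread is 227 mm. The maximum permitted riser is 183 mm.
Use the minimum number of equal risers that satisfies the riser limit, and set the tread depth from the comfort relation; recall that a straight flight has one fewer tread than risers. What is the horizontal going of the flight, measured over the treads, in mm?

3094 / 183 = 16.907 → round up to 17 risers.
Riser R = 3094 / 17 = 182 mm, within the 183 mm limit.
T = 649 − 2·182 = 285 mm, which satisfies the 227 mm minimum.
Treads = 17 − 1 = 16; going = 16 × 285 = 4560 mm.

4560 mm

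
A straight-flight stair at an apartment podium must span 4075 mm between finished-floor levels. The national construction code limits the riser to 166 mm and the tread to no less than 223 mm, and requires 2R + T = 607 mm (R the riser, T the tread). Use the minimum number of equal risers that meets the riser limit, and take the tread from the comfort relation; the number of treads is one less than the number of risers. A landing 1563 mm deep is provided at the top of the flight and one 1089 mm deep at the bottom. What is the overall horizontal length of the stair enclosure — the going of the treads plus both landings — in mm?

9396 mm

At most 166 each: 4075/166 = 24.55, giving 25 risers.
Riser R = 4075 / 25 = 163 mm, within the 166 mm limit.
Tread T = 607 − 2 × 163 = 281 mm (≥ 223 mm).
Treads = 25 − 1 = 24; going = 24 × 281 = 6744 mm.
Add landings: 6744 + 1563 + 1089 = 9396 mm.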